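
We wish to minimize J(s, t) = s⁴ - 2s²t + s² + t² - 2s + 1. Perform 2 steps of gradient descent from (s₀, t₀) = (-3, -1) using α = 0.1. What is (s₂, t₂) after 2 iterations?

(-364.5168, 20.008)

∇J = (4s³ - 4st + 2s - 2, -2s² + 2t)
(s₁, t₁) = (-3, -1) − 0.1·(-128, -20) = (9.8, 1)
(s₂, t₂) = (9.8, 1) − 0.1·(3743.168, -190.08) = (-364.5168, 20.008)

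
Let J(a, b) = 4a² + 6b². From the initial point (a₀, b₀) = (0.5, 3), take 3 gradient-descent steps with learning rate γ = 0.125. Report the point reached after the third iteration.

∇J = (8a, 12b)
Step 1: at (0.5, 3), ∇J = (4, 36) → (0.5, 3) − 0.125·(4, 36) = (0, -1.5)
Step 2: at (0, -1.5), ∇J = (0, -18) → (0, -1.5) − 0.125·(0, -18) = (0, 0.75)
Step 3: at (0, 0.75), ∇J = (0, 9) → (0, 0.75) − 0.125·(0, 9) = (0, -0.375)

(0, -0.375)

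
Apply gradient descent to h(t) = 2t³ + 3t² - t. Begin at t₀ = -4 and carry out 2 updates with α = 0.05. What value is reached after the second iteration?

h′(t) = 6t² + 6t - 1
t₁ = -4 − 0.05·71 = -7.55
t₂ = -7.55 − 0.05·295.715 = -22.33575

-22.33575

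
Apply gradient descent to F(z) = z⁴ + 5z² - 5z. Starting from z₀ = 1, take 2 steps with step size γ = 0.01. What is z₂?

F′(z) = 4z³ + 10z - 5
Step 1: F′(1) = 9; z₁ = 1 − 0.01·9 = 0.91
Step 2: F′(0.91) = 7.114284; z₂ = 0.91 − 0.01·7.114284 = 0.83885716

0.83885716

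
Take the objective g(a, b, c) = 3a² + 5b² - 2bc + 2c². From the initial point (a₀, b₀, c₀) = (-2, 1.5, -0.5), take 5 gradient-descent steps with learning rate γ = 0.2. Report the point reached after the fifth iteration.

(0.00064, -2.6792, 0.81104)

∇g = (6a, 10b - 2c, -2b + 4c)
Step 1: at (-2, 1.5, -0.5), ∇g = (-12, 16, -5) → (-2, 1.5, -0.5) − 0.2·(-12, 16, -5) = (0.4, -1.7, 0.5)
Step 2: at (0.4, -1.7, 0.5), ∇g = (2.4, -18, 5.4) → (0.4, -1.7, 0.5) − 0.2·(2.4, -18, 5.4) = (-0.08, 1.9, -0.58)
Step 3: at (-0.08, 1.9, -0.58), ∇g = (-0.48, 20.16, -6.12) → (-0.08, 1.9, -0.58) − 0.2·(-0.48, 20.16, -6.12) = (0.016, -2.132, 0.644)
Step 4: at (0.016, -2.132, 0.644), ∇g = (0.096, -22.608, 6.84) → (0.016, -2.132, 0.644) − 0.2·(0.096, -22.608, 6.84) = (-0.0032, 2.3896, -0.724)
Step 5: at (-0.0032, 2.3896, -0.724), ∇g = (-0.0192, 25.344, -7.6752) → (-0.0032, 2.3896, -0.724) − 0.2·(-0.0192, 25.344, -7.6752) = (0.00064, -2.6792, 0.81104)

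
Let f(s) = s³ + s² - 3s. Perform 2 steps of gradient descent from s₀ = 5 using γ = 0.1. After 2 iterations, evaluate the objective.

f′(s) = 3s² + 2s - 3
Step 1: f′(5) = 82; s₁ = 5 − 0.1·82 = -3.2
Step 2: f′(-3.2) = 21.32; s₂ = -3.2 − 0.1·21.32 = -5.332
f(-5.332) = -107.163730368

-107.163730368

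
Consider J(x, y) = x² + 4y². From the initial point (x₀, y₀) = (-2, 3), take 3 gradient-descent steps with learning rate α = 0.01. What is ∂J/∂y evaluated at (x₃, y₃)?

∇J = (2x, 8y)
(x₁, y₁) = (-2, 3) − 0.01·(-4, 24) = (-1.96, 2.76)
(x₂, y₂) = (-1.96, 2.76) − 0.01·(-3.92, 22.08) = (-1.9208, 2.5392)
(x₃, y₃) = (-1.9208, 2.5392) − 0.01·(-3.8416, 20.3136) = (-1.882384, 2.336064)
∂J/∂y at (-1.882384, 2.336064) = 18.688512

18.688512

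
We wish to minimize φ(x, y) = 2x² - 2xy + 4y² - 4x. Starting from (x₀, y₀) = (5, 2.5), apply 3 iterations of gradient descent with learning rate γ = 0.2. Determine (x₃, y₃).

∇φ = (4x - 2y - 4, -2x + 8y)
(x₁, y₁) = (5, 2.5) − 0.2·(11, 10) = (2.8, 0.5)
(x₂, y₂) = (2.8, 0.5) − 0.2·(6.2, -1.6) = (1.56, 0.82)
(x₃, y₃) = (1.56, 0.82) − 0.2·(0.6, 3.44) = (1.44, 0.132)

(1.44, 0.132)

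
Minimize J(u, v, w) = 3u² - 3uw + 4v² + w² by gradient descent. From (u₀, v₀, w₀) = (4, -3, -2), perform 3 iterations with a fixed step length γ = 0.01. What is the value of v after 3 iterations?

-2.336064

∇J = (6u - 3w, 8v, -3u + 2w)
(u₁, v₁, w₁) = (4, -3, -2) − 0.01·(30, -24, -16) = (3.7, -2.76, -1.84)
(u₂, v₂, w₂) = (3.7, -2.76, -1.84) − 0.01·(27.72, -22.08, -14.78) = (3.4228, -2.5392, -1.6922)
(u₃, v₃, w₃) = (3.4228, -2.5392, -1.6922) − 0.01·(25.6134, -20.3136, -13.6528) = (3.166666, -2.336064, -1.555672)
v = -2.336064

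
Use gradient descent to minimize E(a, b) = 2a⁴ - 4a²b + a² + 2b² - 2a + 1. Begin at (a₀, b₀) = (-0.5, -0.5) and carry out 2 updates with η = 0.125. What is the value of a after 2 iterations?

∇E = (8a³ - 8ab + 2a - 2, -4a² + 4b)
(a₁, b₁) = (-0.5, -0.5) − 0.125·(-6, -3) = (0.25, -0.125)
(a₂, b₂) = (0.25, -0.125) − 0.125·(-1.125, -0.75) = (0.390625, -0.03125)
a = 0.390625

0.390625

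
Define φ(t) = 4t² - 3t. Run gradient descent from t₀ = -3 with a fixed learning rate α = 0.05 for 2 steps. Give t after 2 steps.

φ′(t) = 8t - 3
Step 1: φ′(-3) = -27; t₁ = -3 − 0.05·(-27) = -1.65
Step 2: φ′(-1.65) = -16.2; t₂ = -1.65 − 0.05·(-16.2) = -0.84

-0.84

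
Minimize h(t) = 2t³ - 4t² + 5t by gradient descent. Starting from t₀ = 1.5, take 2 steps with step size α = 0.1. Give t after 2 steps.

h′(t) = 6t² - 8t + 5
Step 1: h′(1.5) = 6.5; t₁ = 1.5 − 0.1·6.5 = 0.85
Step 2: h′(0.85) = 2.535; t₂ = 0.85 − 0.1·2.535 = 0.5965

0.5965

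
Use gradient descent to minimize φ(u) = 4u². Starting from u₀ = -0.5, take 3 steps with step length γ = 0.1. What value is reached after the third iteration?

φ′(u) = 8u
u₁ = -0.5 − 0.1·(-4) = -0.1
u₂ = -0.1 − 0.1·(-0.8) = -0.02
u₃ = -0.02 − 0.1·(-0.16) = -0.004

-0.004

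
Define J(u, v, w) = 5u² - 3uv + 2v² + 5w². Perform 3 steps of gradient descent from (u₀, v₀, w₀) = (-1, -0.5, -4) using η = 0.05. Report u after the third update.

∇J = (10u - 3v, -3u + 4v, 10w)
(u₁, v₁, w₁) = (-1, -0.5, -4) − 0.05·(-8.5, 1, -40) = (-0.575, -0.55, -2)
(u₂, v₂, w₂) = (-0.575, -0.55, -2) − 0.05·(-4.1, -0.475, -20) = (-0.37, -0.52625, -1)
(u₃, v₃, w₃) = (-0.37, -0.52625, -1) − 0.05·(-2.12125, -0.995, -10) = (-0.2639375, -0.4765, -0.5)
u = -0.2639375

-0.2639375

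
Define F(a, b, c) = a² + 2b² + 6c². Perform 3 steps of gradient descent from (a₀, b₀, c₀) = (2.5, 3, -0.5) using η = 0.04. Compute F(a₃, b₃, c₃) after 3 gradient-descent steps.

10.142739241984

∇F = (2a, 4b, 12c)
(a₁, b₁, c₁) = (2.5, 3, -0.5) − 0.04·(5, 12, -6) = (2.3, 2.52, -0.26)
(a₂, b₂, c₂) = (2.3, 2.52, -0.26) − 0.04·(4.6, 10.08, -3.12) = (2.116, 2.1168, -0.1352)
(a₃, b₃, c₃) = (2.116, 2.1168, -0.1352) − 0.04·(4.232, 8.4672, -1.6224) = (1.94672, 1.778112, -0.070304)
F(1.94672, 1.778112, -0.070304) = 10.142739241984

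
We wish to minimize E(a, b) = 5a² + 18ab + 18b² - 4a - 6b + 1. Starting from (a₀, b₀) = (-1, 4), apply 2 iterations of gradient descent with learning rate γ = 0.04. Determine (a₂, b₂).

∇E = (10a + 18b - 4, 18a + 36b - 6)
Step 1: at (-1, 4), ∇E = (58, 120) → (-1, 4) − 0.04·(58, 120) = (-3.32, -0.8)
Step 2: at (-3.32, -0.8), ∇E = (-51.6, -94.56) → (-3.32, -0.8) − 0.04·(-51.6, -94.56) = (-1.256, 2.9824)

(-1.256, 2.9824)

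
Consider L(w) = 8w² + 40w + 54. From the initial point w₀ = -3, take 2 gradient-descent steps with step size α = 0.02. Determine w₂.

-2.7312

L′(w) = 16w + 40
w₁ = -3 − 0.02·(-8) = -2.84
w₂ = -2.84 − 0.02·(-5.44) = -2.7312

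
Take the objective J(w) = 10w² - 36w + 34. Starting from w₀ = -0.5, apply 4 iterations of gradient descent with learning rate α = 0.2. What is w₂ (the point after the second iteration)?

-18.9

J′(w) = 20w - 36
w₁ = -0.5 − 0.2·(-46) = 8.7
w₂ = 8.7 − 0.2·138 = -18.9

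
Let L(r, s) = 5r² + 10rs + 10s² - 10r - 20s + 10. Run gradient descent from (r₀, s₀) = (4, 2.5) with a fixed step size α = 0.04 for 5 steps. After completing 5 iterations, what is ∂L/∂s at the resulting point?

-2.2912

∇L = (10r + 10s - 10, 10r + 20s - 20)
Step 1: at (4, 2.5), ∇L = (55, 70) → (4, 2.5) − 0.04·(55, 70) = (1.8, -0.3)
Step 2: at (1.8, -0.3), ∇L = (5, -8) → (1.8, -0.3) − 0.04·(5, -8) = (1.6, 0.02)
Step 3: at (1.6, 0.02), ∇L = (6.2, -3.6) → (1.6, 0.02) − 0.04·(6.2, -3.6) = (1.352, 0.164)
Step 4: at (1.352, 0.164), ∇L = (5.16, -3.2) → (1.352, 0.164) − 0.04·(5.16, -3.2) = (1.1456, 0.292)
Step 5: at (1.1456, 0.292), ∇L = (4.376, -2.704) → (1.1456, 0.292) − 0.04·(4.376, -2.704) = (0.97056, 0.40016)
∂L/∂s at (0.97056, 0.40016) = -2.2912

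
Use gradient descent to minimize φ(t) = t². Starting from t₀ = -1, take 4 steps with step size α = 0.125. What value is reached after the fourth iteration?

φ′(t) = 2t
t₁ = -1 − 0.125·(-2) = -0.75
t₂ = -0.75 − 0.125·(-1.5) = -0.5625
t₃ = -0.5625 − 0.125·(-1.125) = -0.421875
t₄ = -0.421875 − 0.125·(-0.84375) = -0.31640625

-0.31640625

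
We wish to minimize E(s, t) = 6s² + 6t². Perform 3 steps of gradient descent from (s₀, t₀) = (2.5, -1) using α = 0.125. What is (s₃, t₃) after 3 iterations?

(-0.3125, 0.125)

∇E = (12s, 12t)
(s₁, t₁) = (2.5, -1) − 0.125·(30, -12) = (-1.25, 0.5)
(s₂, t₂) = (-1.25, 0.5) − 0.125·(-15, 6) = (0.625, -0.25)
(s₃, t₃) = (0.625, -0.25) − 0.125·(7.5, -3) = (-0.3125, 0.125)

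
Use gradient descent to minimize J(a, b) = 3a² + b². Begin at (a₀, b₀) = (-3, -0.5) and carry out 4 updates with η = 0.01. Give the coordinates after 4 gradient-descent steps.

(-2.34224688, -0.46118408)

∇J = (6a, 2b)
(a₁, b₁) = (-3, -0.5) − 0.01·(-18, -1) = (-2.82, -0.49)
(a₂, b₂) = (-2.82, -0.49) − 0.01·(-16.92, -0.98) = (-2.6508, -0.4802)
(a₃, b₃) = (-2.6508, -0.4802) − 0.01·(-15.9048, -0.9604) = (-2.491752, -0.470596)
(a₄, b₄) = (-2.491752, -0.470596) − 0.01·(-14.950512, -0.941192) = (-2.34224688, -0.46118408)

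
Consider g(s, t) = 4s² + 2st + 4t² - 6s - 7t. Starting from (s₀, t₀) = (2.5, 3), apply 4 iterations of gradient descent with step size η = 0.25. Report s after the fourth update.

∇g = (8s + 2t - 6, 2s + 8t - 7)
(s₁, t₁) = (2.5, 3) − 0.25·(20, 22) = (-2.5, -2.5)
(s₂, t₂) = (-2.5, -2.5) − 0.25·(-31, -32) = (5.25, 5.5)
(s₃, t₃) = (5.25, 5.5) − 0.25·(47, 47.5) = (-6.5, -6.375)
(s₄, t₄) = (-6.5, -6.375) − 0.25·(-70.75, -71) = (11.1875, 11.375)
s = 11.1875

11.1875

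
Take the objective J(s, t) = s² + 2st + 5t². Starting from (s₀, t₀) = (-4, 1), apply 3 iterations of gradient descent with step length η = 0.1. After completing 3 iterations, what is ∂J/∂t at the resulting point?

0.88

∇J = (2s + 2t, 2s + 10t)
(s₁, t₁) = (-4, 1) − 0.1·(-6, 2) = (-3.4, 0.8)
(s₂, t₂) = (-3.4, 0.8) − 0.1·(-5.2, 1.2) = (-2.88, 0.68)
(s₃, t₃) = (-2.88, 0.68) − 0.1·(-4.4, 1.04) = (-2.44, 0.576)
∂J/∂t at (-2.44, 0.576) = 0.88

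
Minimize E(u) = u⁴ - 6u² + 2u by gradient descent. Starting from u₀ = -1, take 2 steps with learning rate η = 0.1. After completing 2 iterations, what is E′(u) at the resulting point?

7.824

E′(u) = 4u³ - 12u + 2
u₁ = -1 − 0.1·10 = -2
u₂ = -2 − 0.1·(-6) = -1.4
E′(u) at (-1.4) = 7.824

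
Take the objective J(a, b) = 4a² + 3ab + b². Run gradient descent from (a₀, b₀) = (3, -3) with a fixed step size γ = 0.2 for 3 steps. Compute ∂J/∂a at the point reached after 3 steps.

-7.776

∇J = (8a + 3b, 3a + 2b)
(a₁, b₁) = (3, -3) − 0.2·(15, 3) = (0, -3.6)
(a₂, b₂) = (0, -3.6) − 0.2·(-10.8, -7.2) = (2.16, -2.16)
(a₃, b₃) = (2.16, -2.16) − 0.2·(10.8, 2.16) = (0, -2.592)
∂J/∂a at (0, -2.592) = -7.776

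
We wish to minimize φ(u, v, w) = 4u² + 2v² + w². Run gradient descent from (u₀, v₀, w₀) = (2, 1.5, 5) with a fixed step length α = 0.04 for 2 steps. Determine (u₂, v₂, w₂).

(0.9248, 1.0584, 4.232)

∇φ = (8u, 4v, 2w)
(u₁, v₁, w₁) = (2, 1.5, 5) − 0.04·(16, 6, 10) = (1.36, 1.26, 4.6)
(u₂, v₂, w₂) = (1.36, 1.26, 4.6) − 0.04·(10.88, 5.04, 9.2) = (0.9248, 1.0584, 4.232)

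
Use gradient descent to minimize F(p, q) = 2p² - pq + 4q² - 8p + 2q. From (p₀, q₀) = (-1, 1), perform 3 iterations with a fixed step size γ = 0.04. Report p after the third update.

0.280192

∇F = (4p - q - 8, -p + 8q + 2)
Step 1: at (-1, 1), ∇F = (-13, 11) → (-1, 1) − 0.04·(-13, 11) = (-0.48, 0.56)
Step 2: at (-0.48, 0.56), ∇F = (-10.48, 6.96) → (-0.48, 0.56) − 0.04·(-10.48, 6.96) = (-0.0608, 0.2816)
Step 3: at (-0.0608, 0.2816), ∇F = (-8.5248, 4.3136) → (-0.0608, 0.2816) − 0.04·(-8.5248, 4.3136) = (0.280192, 0.109056)
p = 0.280192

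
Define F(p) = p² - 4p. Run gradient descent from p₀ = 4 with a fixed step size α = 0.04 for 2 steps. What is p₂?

F′(p) = 2p - 4
Step 1: F′(4) = 4; p₁ = 4 − 0.04·4 = 3.84
Step 2: F′(3.84) = 3.68; p₂ = 3.84 − 0.04·3.68 = 3.6928

3.6928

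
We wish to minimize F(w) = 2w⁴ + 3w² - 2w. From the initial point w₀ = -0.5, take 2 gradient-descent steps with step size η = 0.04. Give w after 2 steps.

-0.11197568

F′(w) = 8w³ + 6w - 2
w₁ = -0.5 − 0.04·(-6) = -0.26
w₂ = -0.26 − 0.04·(-3.700608) = -0.11197568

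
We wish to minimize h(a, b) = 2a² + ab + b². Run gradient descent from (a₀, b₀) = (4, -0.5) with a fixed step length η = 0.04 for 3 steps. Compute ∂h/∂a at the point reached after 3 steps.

∇h = (4a + b, a + 2b)
Step 1: at (4, -0.5), ∇h = (15.5, 3) → (4, -0.5) − 0.04·(15.5, 3) = (3.38, -0.62)
Step 2: at (3.38, -0.62), ∇h = (12.9, 2.14) → (3.38, -0.62) − 0.04·(12.9, 2.14) = (2.864, -0.7056)
Step 3: at (2.864, -0.7056), ∇h = (10.7504, 1.4528) → (2.864, -0.7056) − 0.04·(10.7504, 1.4528) = (2.433984, -0.763712)
∂h/∂a at (2.433984, -0.763712) = 8.972224

8.972224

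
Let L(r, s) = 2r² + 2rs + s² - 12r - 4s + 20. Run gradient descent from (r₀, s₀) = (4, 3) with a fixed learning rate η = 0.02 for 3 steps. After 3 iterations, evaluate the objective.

15.6152968192

∇L = (4r + 2s - 12, 2r + 2s - 4)
(r₁, s₁) = (4, 3) − 0.02·(10, 10) = (3.8, 2.8)
(r₂, s₂) = (3.8, 2.8) − 0.02·(8.8, 9.2) = (3.624, 2.616)
(r₃, s₃) = (3.624, 2.616) − 0.02·(7.728, 8.48) = (3.46944, 2.4464)
L(3.46944, 2.4464) = 15.6152968192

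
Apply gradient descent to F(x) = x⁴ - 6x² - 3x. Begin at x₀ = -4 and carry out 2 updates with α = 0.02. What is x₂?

0.33194816

F′(x) = 4x³ - 12x - 3
Step 1: F′(-4) = -211; x₁ = -4 − 0.02·(-211) = 0.22
Step 2: F′(0.22) = -5.597408; x₂ = 0.22 − 0.02·(-5.597408) = 0.33194816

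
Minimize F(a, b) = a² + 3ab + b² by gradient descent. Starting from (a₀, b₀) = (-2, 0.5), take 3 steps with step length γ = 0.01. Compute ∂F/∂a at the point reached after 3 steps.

∇F = (2a + 3b, 3a + 2b)
(a₁, b₁) = (-2, 0.5) − 0.01·(-2.5, -5) = (-1.975, 0.55)
(a₂, b₂) = (-1.975, 0.55) − 0.01·(-2.3, -4.825) = (-1.952, 0.59825)
(a₃, b₃) = (-1.952, 0.59825) − 0.01·(-2.10925, -4.6595) = (-1.9309075, 0.644845)
∂F/∂a at (-1.9309075, 0.644845) = -1.92728

-1.92728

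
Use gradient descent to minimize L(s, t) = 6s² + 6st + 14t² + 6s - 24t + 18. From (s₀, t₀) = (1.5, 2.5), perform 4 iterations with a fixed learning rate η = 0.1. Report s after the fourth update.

∇L = (12s + 6t + 6, 6s + 28t - 24)
(s₁, t₁) = (1.5, 2.5) − 0.1·(39, 55) = (-2.4, -3)
(s₂, t₂) = (-2.4, -3) − 0.1·(-40.8, -122.4) = (1.68, 9.24)
(s₃, t₃) = (1.68, 9.24) − 0.1·(81.6, 244.8) = (-6.48, -15.24)
(s₄, t₄) = (-6.48, -15.24) − 0.1·(-163.2, -489.6) = (9.84, 33.72)
s = 9.84

9.84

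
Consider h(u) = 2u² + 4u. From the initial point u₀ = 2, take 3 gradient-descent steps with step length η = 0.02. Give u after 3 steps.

h′(u) = 4u + 4
u₁ = 2 − 0.02·12 = 1.76
u₂ = 1.76 − 0.02·11.04 = 1.5392
u₃ = 1.5392 − 0.02·10.1568 = 1.336064

1.336064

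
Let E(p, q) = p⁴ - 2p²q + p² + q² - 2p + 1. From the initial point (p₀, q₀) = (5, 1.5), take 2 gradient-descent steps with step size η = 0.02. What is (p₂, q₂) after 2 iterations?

∇E = (4p³ - 4pq + 2p - 2, -2p² + 2q)
(p₁, q₁) = (5, 1.5) − 0.02·(478, -47) = (-4.56, 2.44)
(p₂, q₂) = (-4.56, 2.44) − 0.02·(-345.889664, -36.7072) = (2.35779328, 3.174144)

(2.35779328, 3.174144)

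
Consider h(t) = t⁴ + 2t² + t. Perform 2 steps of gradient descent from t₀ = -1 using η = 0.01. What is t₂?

-0.87062572

h′(t) = 4t³ + 4t + 1
Step 1: h′(-1) = -7; t₁ = -1 − 0.01·(-7) = -0.93
Step 2: h′(-0.93) = -5.937428; t₂ = -0.93 − 0.01·(-5.937428) = -0.87062572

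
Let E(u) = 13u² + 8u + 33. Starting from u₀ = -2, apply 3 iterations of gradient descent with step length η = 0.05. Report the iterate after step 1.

E′(u) = 26u + 8
Step 1: E′(-2) = -44; u₁ = -2 − 0.05·(-44) = 0.2

0.2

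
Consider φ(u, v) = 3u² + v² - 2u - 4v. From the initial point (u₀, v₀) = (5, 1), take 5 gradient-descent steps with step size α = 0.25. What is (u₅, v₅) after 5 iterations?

∇φ = (6u - 2, 2v - 4)
Step 1: at (5, 1), ∇φ = (28, -2) → (5, 1) − 0.25·(28, -2) = (-2, 1.5)
Step 2: at (-2, 1.5), ∇φ = (-14, -1) → (-2, 1.5) − 0.25·(-14, -1) = (1.5, 1.75)
Step 3: at (1.5, 1.75), ∇φ = (7, -0.5) → (1.5, 1.75) − 0.25·(7, -0.5) = (-0.25, 1.875)
Step 4: at (-0.25, 1.875), ∇φ = (-3.5, -0.25) → (-0.25, 1.875) − 0.25·(-3.5, -0.25) = (0.625, 1.9375)
Step 5: at (0.625, 1.9375), ∇φ = (1.75, -0.125) → (0.625, 1.9375) − 0.25·(1.75, -0.125) = (0.1875, 1.96875)

(0.1875, 1.96875)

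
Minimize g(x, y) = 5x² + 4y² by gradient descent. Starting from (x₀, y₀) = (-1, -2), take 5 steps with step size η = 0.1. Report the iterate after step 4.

(0, -0.0032)

∇g = (10x, 8y)
(x₁, y₁) = (-1, -2) − 0.1·(-10, -16) = (0, -0.4)
(x₂, y₂) = (0, -0.4) − 0.1·(0, -3.2) = (0, -0.08)
(x₃, y₃) = (0, -0.08) − 0.1·(0, -0.64) = (0, -0.016)
(x₄, y₄) = (0, -0.016) − 0.1·(0, -0.128) = (0, -0.0032)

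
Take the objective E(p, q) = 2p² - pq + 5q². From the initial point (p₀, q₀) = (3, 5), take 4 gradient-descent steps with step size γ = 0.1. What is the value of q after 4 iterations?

0.0869

∇E = (4p - q, -p + 10q)
Step 1: at (3, 5), ∇E = (7, 47) → (3, 5) − 0.1·(7, 47) = (2.3, 0.3)
Step 2: at (2.3, 0.3), ∇E = (8.9, 0.7) → (2.3, 0.3) − 0.1·(8.9, 0.7) = (1.41, 0.23)
Step 3: at (1.41, 0.23), ∇E = (5.41, 0.89) → (1.41, 0.23) − 0.1·(5.41, 0.89) = (0.869, 0.141)
Step 4: at (0.869, 0.141), ∇E = (3.335, 0.541) → (0.869, 0.141) − 0.1·(3.335, 0.541) = (0.5355, 0.0869)
q = 0.0869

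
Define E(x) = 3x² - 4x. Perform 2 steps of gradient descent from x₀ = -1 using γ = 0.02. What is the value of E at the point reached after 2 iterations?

E′(x) = 6x - 4
x₁ = -1 − 0.02·(-10) = -0.8
x₂ = -0.8 − 0.02·(-8.8) = -0.624
E(-0.624) = 3.664128

3.664128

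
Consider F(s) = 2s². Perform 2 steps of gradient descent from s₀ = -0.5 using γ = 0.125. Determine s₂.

-0.125

F′(s) = 4s
s₁ = -0.5 − 0.125·(-2) = -0.25
s₂ = -0.25 − 0.125·(-1) = -0.125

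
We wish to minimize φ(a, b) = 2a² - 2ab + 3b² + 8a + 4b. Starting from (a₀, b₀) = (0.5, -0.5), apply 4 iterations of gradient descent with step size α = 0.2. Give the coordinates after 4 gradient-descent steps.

∇φ = (4a - 2b + 8, -2a + 6b + 4)
Step 1: at (0.5, -0.5), ∇φ = (11, 0) → (0.5, -0.5) − 0.2·(11, 0) = (-1.7, -0.5)
Step 2: at (-1.7, -0.5), ∇φ = (2.2, 4.4) → (-1.7, -0.5) − 0.2·(2.2, 4.4) = (-2.14, -1.38)
Step 3: at (-2.14, -1.38), ∇φ = (2.2, 0) → (-2.14, -1.38) − 0.2·(2.2, 0) = (-2.58, -1.38)
Step 4: at (-2.58, -1.38), ∇φ = (0.44, 0.88) → (-2.58, -1.38) − 0.2·(0.44, 0.88) = (-2.668, -1.556)

(-2.668, -1.556)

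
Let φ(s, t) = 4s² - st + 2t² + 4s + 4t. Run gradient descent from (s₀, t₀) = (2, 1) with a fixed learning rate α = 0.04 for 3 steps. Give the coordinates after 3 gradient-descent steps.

∇φ = (8s - t + 4, -s + 4t + 4)
Step 1: at (2, 1), ∇φ = (19, 6) → (2, 1) − 0.04·(19, 6) = (1.24, 0.76)
Step 2: at (1.24, 0.76), ∇φ = (13.16, 5.8) → (1.24, 0.76) − 0.04·(13.16, 5.8) = (0.7136, 0.528)
Step 3: at (0.7136, 0.528), ∇φ = (9.1808, 5.3984) → (0.7136, 0.528) − 0.04·(9.1808, 5.3984) = (0.346368, 0.312064)

(0.346368, 0.312064)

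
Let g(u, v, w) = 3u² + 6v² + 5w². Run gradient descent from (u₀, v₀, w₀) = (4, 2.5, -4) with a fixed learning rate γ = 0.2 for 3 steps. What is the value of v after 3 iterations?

∇g = (6u, 12v, 10w)
Step 1: at (4, 2.5, -4), ∇g = (24, 30, -40) → (4, 2.5, -4) − 0.2·(24, 30, -40) = (-0.8, -3.5, 4)
Step 2: at (-0.8, -3.5, 4), ∇g = (-4.8, -42, 40) → (-0.8, -3.5, 4) − 0.2·(-4.8, -42, 40) = (0.16, 4.9, -4)
Step 3: at (0.16, 4.9, -4), ∇g = (0.96, 58.8, -40) → (0.16, 4.9, -4) − 0.2·(0.96, 58.8, -40) = (-0.032, -6.86, 4)
v = -6.86

-6.86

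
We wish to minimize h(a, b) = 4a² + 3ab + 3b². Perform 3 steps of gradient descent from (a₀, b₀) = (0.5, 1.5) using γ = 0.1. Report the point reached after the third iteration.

∇h = (8a + 3b, 3a + 6b)
Step 1: at (0.5, 1.5), ∇h = (8.5, 10.5) → (0.5, 1.5) − 0.1·(8.5, 10.5) = (-0.35, 0.45)
Step 2: at (-0.35, 0.45), ∇h = (-1.45, 1.65) → (-0.35, 0.45) − 0.1·(-1.45, 1.65) = (-0.205, 0.285)
Step 3: at (-0.205, 0.285), ∇h = (-0.785, 1.095) → (-0.205, 0.285) − 0.1·(-0.785, 1.095) = (-0.1265, 0.1755)

(-0.1265, 0.1755)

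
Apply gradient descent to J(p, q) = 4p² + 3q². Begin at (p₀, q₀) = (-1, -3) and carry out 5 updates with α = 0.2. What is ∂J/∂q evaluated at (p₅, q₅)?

0.00576

∇J = (8p, 6q)
Step 1: at (-1, -3), ∇J = (-8, -18) → (-1, -3) − 0.2·(-8, -18) = (0.6, 0.6)
Step 2: at (0.6, 0.6), ∇J = (4.8, 3.6) → (0.6, 0.6) − 0.2·(4.8, 3.6) = (-0.36, -0.12)
Step 3: at (-0.36, -0.12), ∇J = (-2.88, -0.72) → (-0.36, -0.12) − 0.2·(-2.88, -0.72) = (0.216, 0.024)
Step 4: at (0.216, 0.024), ∇J = (1.728, 0.144) → (0.216, 0.024) − 0.2·(1.728, 0.144) = (-0.1296, -0.0048)
Step 5: at (-0.1296, -0.0048), ∇J = (-1.0368, -0.0288) → (-0.1296, -0.0048) − 0.2·(-1.0368, -0.0288) = (0.07776, 0.00096)
∂J/∂q at (0.07776, 0.00096) = 0.00576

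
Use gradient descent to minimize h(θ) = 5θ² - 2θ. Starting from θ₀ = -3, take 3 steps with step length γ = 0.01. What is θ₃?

-2.1328

h′(θ) = 10θ - 2
Step 1: h′(-3) = -32; θ₁ = -3 − 0.01·(-32) = -2.68
Step 2: h′(-2.68) = -28.8; θ₂ = -2.68 − 0.01·(-28.8) = -2.392
Step 3: h′(-2.392) = -25.92; θ₃ = -2.392 − 0.01·(-25.92) = -2.1328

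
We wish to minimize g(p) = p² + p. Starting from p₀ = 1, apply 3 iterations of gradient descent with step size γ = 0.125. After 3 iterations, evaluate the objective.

g′(p) = 2p + 1
Step 1: g′(1) = 3; p₁ = 1 − 0.125·3 = 0.625
Step 2: g′(0.625) = 2.25; p₂ = 0.625 − 0.125·2.25 = 0.34375
Step 3: g′(0.34375) = 1.6875; p₃ = 0.34375 − 0.125·1.6875 = 0.1328125
g(0.1328125) = 0.15045166015625

0.15045166015625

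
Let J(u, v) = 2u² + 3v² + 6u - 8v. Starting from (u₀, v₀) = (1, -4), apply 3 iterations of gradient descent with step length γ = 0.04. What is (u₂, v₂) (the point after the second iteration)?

∇J = (4u + 6, 6v - 8)
Step 1: at (1, -4), ∇J = (10, -32) → (1, -4) − 0.04·(10, -32) = (0.6, -2.72)
Step 2: at (0.6, -2.72), ∇J = (8.4, -24.32) → (0.6, -2.72) − 0.04·(8.4, -24.32) = (0.264, -1.7472)

(0.264, -1.7472)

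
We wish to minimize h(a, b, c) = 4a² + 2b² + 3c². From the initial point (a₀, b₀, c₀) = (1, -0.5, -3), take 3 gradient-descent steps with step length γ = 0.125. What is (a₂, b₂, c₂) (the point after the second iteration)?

∇h = (8a, 4b, 6c)
Step 1: at (1, -0.5, -3), ∇h = (8, -2, -18) → (1, -0.5, -3) − 0.125·(8, -2, -18) = (0, -0.25, -0.75)
Step 2: at (0, -0.25, -0.75), ∇h = (0, -1, -4.5) → (0, -0.25, -0.75) − 0.125·(0, -1, -4.5) = (0, -0.125, -0.1875)

(0, -0.125, -0.1875)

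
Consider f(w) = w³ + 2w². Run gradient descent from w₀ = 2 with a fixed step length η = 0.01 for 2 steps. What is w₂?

f′(w) = 3w² + 4w
Step 1: f′(2) = 20; w₁ = 2 − 0.01·20 = 1.8
Step 2: f′(1.8) = 16.92; w₂ = 1.8 − 0.01·16.92 = 1.6308

1.6308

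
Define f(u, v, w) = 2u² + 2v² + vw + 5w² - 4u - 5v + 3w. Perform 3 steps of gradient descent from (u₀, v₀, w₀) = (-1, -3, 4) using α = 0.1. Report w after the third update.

-0.248

∇f = (4u - 4, 4v + w - 5, v + 10w + 3)
Step 1: at (-1, -3, 4), ∇f = (-8, -13, 40) → (-1, -3, 4) − 0.1·(-8, -13, 40) = (-0.2, -1.7, 0)
Step 2: at (-0.2, -1.7, 0), ∇f = (-4.8, -11.8, 1.3) → (-0.2, -1.7, 0) − 0.1·(-4.8, -11.8, 1.3) = (0.28, -0.52, -0.13)
Step 3: at (0.28, -0.52, -0.13), ∇f = (-2.88, -7.21, 1.18) → (0.28, -0.52, -0.13) − 0.1·(-2.88, -7.21, 1.18) = (0.568, 0.201, -0.248)
w = -0.248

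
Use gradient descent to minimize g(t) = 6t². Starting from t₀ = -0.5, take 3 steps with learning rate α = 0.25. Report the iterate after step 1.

g′(t) = 12t
Step 1: g′(-0.5) = -6; t₁ = -0.5 − 0.25·(-6) = 1

1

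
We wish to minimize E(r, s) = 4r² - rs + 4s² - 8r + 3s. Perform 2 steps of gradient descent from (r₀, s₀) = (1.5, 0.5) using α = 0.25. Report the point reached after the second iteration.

(1.15625, 0.28125)

∇E = (8r - s - 8, -r + 8s + 3)
(r₁, s₁) = (1.5, 0.5) − 0.25·(3.5, 5.5) = (0.625, -0.875)
(r₂, s₂) = (0.625, -0.875) − 0.25·(-2.125, -4.625) = (1.15625, 0.28125)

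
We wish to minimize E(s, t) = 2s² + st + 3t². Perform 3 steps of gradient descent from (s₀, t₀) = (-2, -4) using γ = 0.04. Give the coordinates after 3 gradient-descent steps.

(-0.885504, -1.617152)

∇E = (4s + t, s + 6t)
Step 1: at (-2, -4), ∇E = (-12, -26) → (-2, -4) − 0.04·(-12, -26) = (-1.52, -2.96)
Step 2: at (-1.52, -2.96), ∇E = (-9.04, -19.28) → (-1.52, -2.96) − 0.04·(-9.04, -19.28) = (-1.1584, -2.1888)
Step 3: at (-1.1584, -2.1888), ∇E = (-6.8224, -14.2912) → (-1.1584, -2.1888) − 0.04·(-6.8224, -14.2912) = (-0.885504, -1.617152)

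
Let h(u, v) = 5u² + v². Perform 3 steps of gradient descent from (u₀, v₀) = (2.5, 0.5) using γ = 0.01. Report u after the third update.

∇h = (10u, 2v)
(u₁, v₁) = (2.5, 0.5) − 0.01·(25, 1) = (2.25, 0.49)
(u₂, v₂) = (2.25, 0.49) − 0.01·(22.5, 0.98) = (2.025, 0.4802)
(u₃, v₃) = (2.025, 0.4802) − 0.01·(20.25, 0.9604) = (1.8225, 0.470596)
u = 1.8225

1.8225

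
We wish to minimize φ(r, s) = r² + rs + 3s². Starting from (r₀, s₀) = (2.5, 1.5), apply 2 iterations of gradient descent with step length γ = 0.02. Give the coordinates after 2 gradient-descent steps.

(2.2498, 1.0702)

∇φ = (2r + s, r + 6s)
(r₁, s₁) = (2.5, 1.5) − 0.02·(6.5, 11.5) = (2.37, 1.27)
(r₂, s₂) = (2.37, 1.27) − 0.02·(6.01, 9.99) = (2.2498, 1.0702)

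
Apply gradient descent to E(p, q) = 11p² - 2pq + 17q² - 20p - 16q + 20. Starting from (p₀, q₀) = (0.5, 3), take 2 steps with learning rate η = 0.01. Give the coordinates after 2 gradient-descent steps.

(0.75, 1.592)

∇E = (22p - 2q - 20, -2p + 34q - 16)
Step 1: at (0.5, 3), ∇E = (-15, 85) → (0.5, 3) − 0.01·(-15, 85) = (0.65, 2.15)
Step 2: at (0.65, 2.15), ∇E = (-10, 55.8) → (0.65, 2.15) − 0.01·(-10, 55.8) = (0.75, 1.592)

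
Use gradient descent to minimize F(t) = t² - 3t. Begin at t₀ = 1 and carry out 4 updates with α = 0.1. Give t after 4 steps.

1.2952

F′(t) = 2t - 3
Step 1: F′(1) = -1; t₁ = 1 − 0.1·(-1) = 1.1
Step 2: F′(1.1) = -0.8; t₂ = 1.1 − 0.1·(-0.8) = 1.18
Step 3: F′(1.18) = -0.64; t₃ = 1.18 − 0.1·(-0.64) = 1.244
Step 4: F′(1.244) = -0.512; t₄ = 1.244 − 0.1·(-0.512) = 1.2952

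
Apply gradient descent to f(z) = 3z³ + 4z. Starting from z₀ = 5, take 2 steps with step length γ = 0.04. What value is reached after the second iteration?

-10.550016

f′(z) = 9z² + 4
z₁ = 5 − 0.04·229 = -4.16
z₂ = -4.16 − 0.04·159.7504 = -10.550016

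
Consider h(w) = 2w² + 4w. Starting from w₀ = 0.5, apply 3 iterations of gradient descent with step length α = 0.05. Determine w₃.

-0.232

h′(w) = 4w + 4
Step 1: h′(0.5) = 6; w₁ = 0.5 − 0.05·6 = 0.2
Step 2: h′(0.2) = 4.8; w₂ = 0.2 − 0.05·4.8 = -0.04
Step 3: h′(-0.04) = 3.84; w₃ = -0.04 − 0.05·3.84 = -0.232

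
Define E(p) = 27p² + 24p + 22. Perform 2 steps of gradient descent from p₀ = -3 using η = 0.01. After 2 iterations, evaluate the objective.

E′(p) = 54p + 24
Step 1: E′(-3) = -138; p₁ = -3 − 0.01·(-138) = -1.62
Step 2: E′(-1.62) = -63.48; p₂ = -1.62 − 0.01·(-63.48) = -0.9852
E(-0.9852) = 24.56191408

24.56191408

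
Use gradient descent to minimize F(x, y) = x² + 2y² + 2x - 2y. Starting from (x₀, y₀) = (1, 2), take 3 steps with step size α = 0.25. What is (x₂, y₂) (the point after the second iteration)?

(-0.5, 0.5)

∇F = (2x + 2, 4y - 2)
(x₁, y₁) = (1, 2) − 0.25·(4, 6) = (0, 0.5)
(x₂, y₂) = (0, 0.5) − 0.25·(2, 0) = (-0.5, 0.5)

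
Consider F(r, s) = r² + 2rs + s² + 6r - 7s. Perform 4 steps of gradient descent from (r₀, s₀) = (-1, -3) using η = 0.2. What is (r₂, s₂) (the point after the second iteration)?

(-1.56, 1.64)

∇F = (2r + 2s + 6, 2r + 2s - 7)
(r₁, s₁) = (-1, -3) − 0.2·(-2, -15) = (-0.6, 0)
(r₂, s₂) = (-0.6, 0) − 0.2·(4.8, -8.2) = (-1.56, 1.64)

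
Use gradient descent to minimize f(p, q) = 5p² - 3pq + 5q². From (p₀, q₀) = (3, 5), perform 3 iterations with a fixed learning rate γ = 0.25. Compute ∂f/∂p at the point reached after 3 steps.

∇f = (10p - 3q, -3p + 10q)
(p₁, q₁) = (3, 5) − 0.25·(15, 41) = (-0.75, -5.25)
(p₂, q₂) = (-0.75, -5.25) − 0.25·(8.25, -50.25) = (-2.8125, 7.3125)
(p₃, q₃) = (-2.8125, 7.3125) − 0.25·(-50.0625, 81.5625) = (9.703125, -13.078125)
∂f/∂p at (9.703125, -13.078125) = 136.265625

136.265625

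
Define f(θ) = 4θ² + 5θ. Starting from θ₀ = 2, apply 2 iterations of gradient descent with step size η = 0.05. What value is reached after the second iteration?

f′(θ) = 8θ + 5
Step 1: f′(2) = 21; θ₁ = 2 − 0.05·21 = 0.95
Step 2: f′(0.95) = 12.6; θ₂ = 0.95 − 0.05·12.6 = 0.32

0.32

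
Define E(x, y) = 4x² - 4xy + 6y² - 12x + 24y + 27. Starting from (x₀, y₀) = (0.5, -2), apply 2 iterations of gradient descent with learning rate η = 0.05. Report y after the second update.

∇E = (8x - 4y - 12, -4x + 12y + 24)
Step 1: at (0.5, -2), ∇E = (0, -2) → (0.5, -2) − 0.05·(0, -2) = (0.5, -1.9)
Step 2: at (0.5, -1.9), ∇E = (-0.4, -0.8) → (0.5, -1.9) − 0.05·(-0.4, -0.8) = (0.52, -1.86)
y = -1.86

-1.86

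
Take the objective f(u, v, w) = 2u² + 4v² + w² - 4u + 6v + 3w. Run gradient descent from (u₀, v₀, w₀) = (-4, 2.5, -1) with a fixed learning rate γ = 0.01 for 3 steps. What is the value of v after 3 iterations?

∇f = (4u - 4, 8v + 6, 2w + 3)
Step 1: at (-4, 2.5, -1), ∇f = (-20, 26, 1) → (-4, 2.5, -1) − 0.01·(-20, 26, 1) = (-3.8, 2.24, -1.01)
Step 2: at (-3.8, 2.24, -1.01), ∇f = (-19.2, 23.92, 0.98) → (-3.8, 2.24, -1.01) − 0.01·(-19.2, 23.92, 0.98) = (-3.608, 2.0008, -1.0198)
Step 3: at (-3.608, 2.0008, -1.0198), ∇f = (-18.432, 22.0064, 0.9604) → (-3.608, 2.0008, -1.0198) − 0.01·(-18.432, 22.0064, 0.9604) = (-3.42368, 1.780736, -1.029404)
v = 1.780736

1.780736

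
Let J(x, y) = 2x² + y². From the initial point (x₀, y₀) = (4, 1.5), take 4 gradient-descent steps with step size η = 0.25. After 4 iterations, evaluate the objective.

∇J = (4x, 2y)
Step 1: at (4, 1.5), ∇J = (16, 3) → (4, 1.5) − 0.25·(16, 3) = (0, 0.75)
Step 2: at (0, 0.75), ∇J = (0, 1.5) → (0, 0.75) − 0.25·(0, 1.5) = (0, 0.375)
Step 3: at (0, 0.375), ∇J = (0, 0.75) → (0, 0.375) − 0.25·(0, 0.75) = (0, 0.1875)
Step 4: at (0, 0.1875), ∇J = (0, 0.375) → (0, 0.1875) − 0.25·(0, 0.375) = (0, 0.09375)
J(0, 0.09375) = 0.0087890625

0.0087890625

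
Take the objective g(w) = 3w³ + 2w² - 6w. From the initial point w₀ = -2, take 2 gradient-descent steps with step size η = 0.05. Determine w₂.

-6.5045

g′(w) = 9w² + 4w - 6
Step 1: g′(-2) = 22; w₁ = -2 − 0.05·22 = -3.1
Step 2: g′(-3.1) = 68.09; w₂ = -3.1 − 0.05·68.09 = -6.5045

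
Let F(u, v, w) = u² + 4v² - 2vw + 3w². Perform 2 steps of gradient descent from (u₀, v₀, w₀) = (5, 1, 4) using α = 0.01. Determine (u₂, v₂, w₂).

∇F = (2u, 8v - 2w, -2v + 6w)
Step 1: at (5, 1, 4), ∇F = (10, 0, 22) → (5, 1, 4) − 0.01·(10, 0, 22) = (4.9, 1, 3.78)
Step 2: at (4.9, 1, 3.78), ∇F = (9.8, 0.44, 20.68) → (4.9, 1, 3.78) − 0.01·(9.8, 0.44, 20.68) = (4.802, 0.9956, 3.5732)

(4.802, 0.9956, 3.5732)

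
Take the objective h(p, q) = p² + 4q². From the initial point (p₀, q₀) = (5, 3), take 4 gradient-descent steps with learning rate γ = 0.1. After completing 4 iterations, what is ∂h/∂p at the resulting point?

∇h = (2p, 8q)
(p₁, q₁) = (5, 3) − 0.1·(10, 24) = (4, 0.6)
(p₂, q₂) = (4, 0.6) − 0.1·(8, 4.8) = (3.2, 0.12)
(p₃, q₃) = (3.2, 0.12) − 0.1·(6.4, 0.96) = (2.56, 0.024)
(p₄, q₄) = (2.56, 0.024) − 0.1·(5.12, 0.192) = (2.048, 0.0048)
∂h/∂p at (2.048, 0.0048) = 4.096

4.096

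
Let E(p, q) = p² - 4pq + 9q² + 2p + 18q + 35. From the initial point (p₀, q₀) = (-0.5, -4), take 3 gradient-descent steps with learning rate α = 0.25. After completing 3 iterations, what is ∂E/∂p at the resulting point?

∇E = (2p - 4q + 2, -4p + 18q + 18)
(p₁, q₁) = (-0.5, -4) − 0.25·(17, -52) = (-4.75, 9)
(p₂, q₂) = (-4.75, 9) − 0.25·(-43.5, 199) = (6.125, -40.75)
(p₃, q₃) = (6.125, -40.75) − 0.25·(177.25, -740) = (-38.1875, 144.25)
∂E/∂p at (-38.1875, 144.25) = -651.375

-651.375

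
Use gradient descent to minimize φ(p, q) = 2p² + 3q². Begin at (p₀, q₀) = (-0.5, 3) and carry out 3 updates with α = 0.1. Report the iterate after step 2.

∇φ = (4p, 6q)
(p₁, q₁) = (-0.5, 3) − 0.1·(-2, 18) = (-0.3, 1.2)
(p₂, q₂) = (-0.3, 1.2) − 0.1·(-1.2, 7.2) = (-0.18, 0.48)

(-0.18, 0.48)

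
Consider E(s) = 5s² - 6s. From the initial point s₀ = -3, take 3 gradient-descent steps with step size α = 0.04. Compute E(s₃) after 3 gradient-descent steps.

1.2233088

E′(s) = 10s - 6
Step 1: E′(-3) = -36; s₁ = -3 − 0.04·(-36) = -1.56
Step 2: E′(-1.56) = -21.6; s₂ = -1.56 − 0.04·(-21.6) = -0.696
Step 3: E′(-0.696) = -12.96; s₃ = -0.696 − 0.04·(-12.96) = -0.1776
E(-0.1776) = 1.2233088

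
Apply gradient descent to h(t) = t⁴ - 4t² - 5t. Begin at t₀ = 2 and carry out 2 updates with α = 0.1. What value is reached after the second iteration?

h′(t) = 4t³ - 8t - 5
t₁ = 2 − 0.1·11 = 0.9
t₂ = 0.9 − 0.1·(-9.284) = 1.8284

1.8284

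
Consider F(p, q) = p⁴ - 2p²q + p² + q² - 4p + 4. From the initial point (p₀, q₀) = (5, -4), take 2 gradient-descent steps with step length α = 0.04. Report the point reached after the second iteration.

(991.38700544, 25.657088)

∇F = (4p³ - 4pq + 2p - 4, -2p² + 2q)
(p₁, q₁) = (5, -4) − 0.04·(586, -58) = (-18.44, -1.68)
(p₂, q₂) = (-18.44, -1.68) − 0.04·(-25245.675136, -683.4272) = (991.38700544, 25.657088)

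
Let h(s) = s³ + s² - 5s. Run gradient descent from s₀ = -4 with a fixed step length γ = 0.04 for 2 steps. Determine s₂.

h′(s) = 3s² + 2s - 5
s₁ = -4 − 0.04·35 = -5.4
s₂ = -5.4 − 0.04·71.68 = -8.2672

-8.2672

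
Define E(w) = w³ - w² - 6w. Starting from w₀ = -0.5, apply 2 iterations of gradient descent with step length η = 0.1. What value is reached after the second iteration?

0.5083125

E′(w) = 3w² - 2w - 6
Step 1: E′(-0.5) = -4.25; w₁ = -0.5 − 0.1·(-4.25) = -0.075
Step 2: E′(-0.075) = -5.833125; w₂ = -0.075 − 0.1·(-5.833125) = 0.5083125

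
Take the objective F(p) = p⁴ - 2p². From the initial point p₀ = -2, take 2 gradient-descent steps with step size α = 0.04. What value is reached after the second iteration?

F′(p) = 4p³ - 4p
Step 1: F′(-2) = -24; p₁ = -2 − 0.04·(-24) = -1.04
Step 2: F′(-1.04) = -0.339456; p₂ = -1.04 − 0.04·(-0.339456) = -1.02642176

-1.02642176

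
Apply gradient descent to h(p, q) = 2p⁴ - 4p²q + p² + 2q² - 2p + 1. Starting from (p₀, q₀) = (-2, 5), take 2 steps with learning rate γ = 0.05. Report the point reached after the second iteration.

∇h = (8p³ - 8pq + 2p - 2, -4p² + 4q)
(p₁, q₁) = (-2, 5) − 0.05·(10, 4) = (-2.5, 4.8)
(p₂, q₂) = (-2.5, 4.8) − 0.05·(-36, -5.8) = (-0.7, 5.09)

(-0.7, 5.09)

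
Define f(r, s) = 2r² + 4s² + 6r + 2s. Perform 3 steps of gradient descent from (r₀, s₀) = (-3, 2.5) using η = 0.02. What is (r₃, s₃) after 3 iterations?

∇f = (4r + 6, 8s + 2)
(r₁, s₁) = (-3, 2.5) − 0.02·(-6, 22) = (-2.88, 2.06)
(r₂, s₂) = (-2.88, 2.06) − 0.02·(-5.52, 18.48) = (-2.7696, 1.6904)
(r₃, s₃) = (-2.7696, 1.6904) − 0.02·(-5.0784, 15.5232) = (-2.668032, 1.379936)

(-2.668032, 1.379936)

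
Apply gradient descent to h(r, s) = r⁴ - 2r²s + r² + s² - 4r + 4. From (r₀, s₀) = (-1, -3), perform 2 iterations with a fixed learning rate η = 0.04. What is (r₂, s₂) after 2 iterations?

(0.10133248, -2.464448)

∇h = (4r³ - 4rs + 2r - 4, -2r² + 2s)
Step 1: at (-1, -3), ∇h = (-22, -8) → (-1, -3) − 0.04·(-22, -8) = (-0.12, -2.68)
Step 2: at (-0.12, -2.68), ∇h = (-5.533312, -5.3888) → (-0.12, -2.68) − 0.04·(-5.533312, -5.3888) = (0.10133248, -2.464448)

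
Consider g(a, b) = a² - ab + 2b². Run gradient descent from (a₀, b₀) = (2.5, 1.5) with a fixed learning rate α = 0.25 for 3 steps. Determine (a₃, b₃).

(0.5859375, 0.2421875)

∇g = (2a - b, -a + 4b)
(a₁, b₁) = (2.5, 1.5) − 0.25·(3.5, 3.5) = (1.625, 0.625)
(a₂, b₂) = (1.625, 0.625) − 0.25·(2.625, 0.875) = (0.96875, 0.40625)
(a₃, b₃) = (0.96875, 0.40625) − 0.25·(1.53125, 0.65625) = (0.5859375, 0.2421875)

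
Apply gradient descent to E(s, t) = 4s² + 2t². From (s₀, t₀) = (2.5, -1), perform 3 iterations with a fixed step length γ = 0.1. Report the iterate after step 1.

(0.5, -0.6)

∇E = (8s, 4t)
(s₁, t₁) = (2.5, -1) − 0.1·(20, -4) = (0.5, -0.6)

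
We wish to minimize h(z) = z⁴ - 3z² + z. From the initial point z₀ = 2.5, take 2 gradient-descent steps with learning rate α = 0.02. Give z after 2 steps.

h′(z) = 4z³ - 6z + 1
Step 1: h′(2.5) = 48.5; z₁ = 2.5 − 0.02·48.5 = 1.53
Step 2: h′(1.53) = 6.146308; z₂ = 1.53 − 0.02·6.146308 = 1.40707384

1.40707384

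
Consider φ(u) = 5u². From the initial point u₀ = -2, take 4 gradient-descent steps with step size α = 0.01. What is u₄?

φ′(u) = 10u
u₁ = -2 − 0.01·(-20) = -1.8
u₂ = -1.8 − 0.01·(-18) = -1.62
u₃ = -1.62 − 0.01·(-16.2) = -1.458
u₄ = -1.458 − 0.01·(-14.58) = -1.3122

-1.3122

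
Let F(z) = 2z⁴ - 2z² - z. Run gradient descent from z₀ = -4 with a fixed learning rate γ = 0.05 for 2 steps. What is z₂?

-3600.51565

F′(z) = 8z³ - 4z - 1
z₁ = -4 − 0.05·(-497) = 20.85
z₂ = 20.85 − 0.05·72427.313 = -3600.51565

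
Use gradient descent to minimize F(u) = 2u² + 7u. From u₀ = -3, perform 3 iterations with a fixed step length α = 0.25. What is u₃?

-1.75

F′(u) = 4u + 7
Step 1: F′(-3) = -5; u₁ = -3 − 0.25·(-5) = -1.75
Step 2: F′(-1.75) = 0; u₂ = -1.75 − 0.25·0 = -1.75
Step 3: F′(-1.75) = 0; u₃ = -1.75 − 0.25·0 = -1.75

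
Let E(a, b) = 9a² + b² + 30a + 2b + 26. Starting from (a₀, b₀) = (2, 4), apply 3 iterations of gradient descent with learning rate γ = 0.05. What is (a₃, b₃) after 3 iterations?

∇E = (18a + 30, 2b + 2)
Step 1: at (2, 4), ∇E = (66, 10) → (2, 4) − 0.05·(66, 10) = (-1.3, 3.5)
Step 2: at (-1.3, 3.5), ∇E = (6.6, 9) → (-1.3, 3.5) − 0.05·(6.6, 9) = (-1.63, 3.05)
Step 3: at (-1.63, 3.05), ∇E = (0.66, 8.1) → (-1.63, 3.05) − 0.05·(0.66, 8.1) = (-1.663, 2.645)

(-1.663, 2.645)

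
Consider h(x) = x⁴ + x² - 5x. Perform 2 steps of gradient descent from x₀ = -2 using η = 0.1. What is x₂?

-1.5244

h′(x) = 4x³ + 2x - 5
Step 1: h′(-2) = -41; x₁ = -2 − 0.1·(-41) = 2.1
Step 2: h′(2.1) = 36.244; x₂ = 2.1 − 0.1·36.244 = -1.5244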